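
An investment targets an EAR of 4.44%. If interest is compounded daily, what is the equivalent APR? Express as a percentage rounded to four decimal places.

4.3445%

(1 + r/365)^365 − 1 = 0.0444, so 1 + r/365 = 1.0444^(1/365).
r/365 = 0.000119, so r = 0.043445 = 4.3445%.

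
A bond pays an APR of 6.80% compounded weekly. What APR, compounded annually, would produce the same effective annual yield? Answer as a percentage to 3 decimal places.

7.032%

EAR = (1 + 0.0680/52)^52 − 1 = 0.070318.
Compounded annually, the equivalent nominal rate is the EAR itself: 7.032%.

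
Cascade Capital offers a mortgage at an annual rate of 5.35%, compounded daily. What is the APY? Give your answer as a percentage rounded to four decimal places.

EAR = (1 + 0.0535/365)^365 − 1.
= (1 + 0.000147)^365 − 1 = 1.054953 − 1 = 5.4953%.

5.4953%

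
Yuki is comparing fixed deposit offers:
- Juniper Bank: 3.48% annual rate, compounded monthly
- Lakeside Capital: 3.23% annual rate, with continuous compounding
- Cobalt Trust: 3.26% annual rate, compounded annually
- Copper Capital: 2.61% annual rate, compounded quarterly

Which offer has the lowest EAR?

Copper Capital

Juniper Bank: (1 + 0.0348/12)^12 − 1 = 3.536%
Lakeside Capital: e^0.0323 − 1 = 3.283%
Cobalt Trust: compounded annually, EAR = 3.260%
Copper Capital: (1 + 0.0261/4)^4 − 1 = 2.636%
The lowest effective annual rate is Copper Capital at 2.636%.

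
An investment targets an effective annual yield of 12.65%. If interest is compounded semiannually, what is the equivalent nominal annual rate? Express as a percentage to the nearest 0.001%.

12.273%

(1 + r/2)^2 − 1 = 0.1265, so 1 + r/2 = 1.1265^(1/2).
r/2 = 0.061367, so r = 0.122734 = 12.273%.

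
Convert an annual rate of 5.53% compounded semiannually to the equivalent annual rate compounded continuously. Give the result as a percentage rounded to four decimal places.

EAR = (1 + 0.0553/2)^2 − 1 = 0.056065.
Equivalent continuous rate: r = ln(1 + 0.056065) = 0.054549 = 5.4549%.

5.4549%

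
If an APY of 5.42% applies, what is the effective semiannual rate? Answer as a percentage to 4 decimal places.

2.6742%

The per-half-year rate i satisfies (1 + i)^2 = 1 + 0.0542.
i = 1.0542^(1/2) − 1 = 0.0267424 = 2.6742%.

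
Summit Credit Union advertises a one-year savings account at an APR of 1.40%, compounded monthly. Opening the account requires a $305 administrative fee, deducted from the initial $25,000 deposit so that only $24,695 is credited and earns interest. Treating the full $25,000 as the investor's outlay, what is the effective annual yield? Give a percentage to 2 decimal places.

0.17%

Value after one year: 24,695 × (1 + 0.0140/12)^12 = 24,695 × 1.014090 = $25,042.96.
Effective yield on the $25,000 outlay: 25,042.96 / 25,000 − 1 = 0.001718 = 0.17%.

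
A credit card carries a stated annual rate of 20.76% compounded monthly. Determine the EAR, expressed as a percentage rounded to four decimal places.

EAR = (1 + 0.2076/12)^12 − 1.
= (1 + 0.017300)^12 − 1 = 1.228538 − 1 = 22.8538%.

22.8538%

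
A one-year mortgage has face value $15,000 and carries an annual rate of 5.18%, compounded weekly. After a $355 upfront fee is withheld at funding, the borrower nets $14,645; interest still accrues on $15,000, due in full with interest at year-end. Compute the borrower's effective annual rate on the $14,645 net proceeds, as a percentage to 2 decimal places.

Amount owed after one year: 15,000 × (1 + 0.0518/52)^52 = 15,000 × 1.053138 = $15,797.07.
Effective rate on net proceeds: 15,797.07 / 14,645 − 1 = 0.078666 = 7.87%.

7.87%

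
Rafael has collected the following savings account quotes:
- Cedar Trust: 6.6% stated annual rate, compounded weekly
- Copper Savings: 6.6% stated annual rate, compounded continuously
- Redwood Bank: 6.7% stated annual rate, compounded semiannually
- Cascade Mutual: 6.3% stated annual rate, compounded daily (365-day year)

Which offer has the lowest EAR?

Cascade Mutual

Cedar Trust: (1 + 0.066/52)^52 − 1 = 6.818%
Copper Savings: e^0.066 − 1 = 6.823%
Redwood Bank: (1 + 0.067/2)^2 − 1 = 6.812%
Cascade Mutual: (1 + 0.063/365)^365 − 1 = 6.502%
The lowest effective annual rate is Cascade Mutual at 6.502%.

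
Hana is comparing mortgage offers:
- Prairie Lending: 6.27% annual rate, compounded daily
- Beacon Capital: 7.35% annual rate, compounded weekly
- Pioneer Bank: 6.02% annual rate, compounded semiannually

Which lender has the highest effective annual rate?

Beacon Capital

Prairie Lending: (1 + 0.0627/365)^365 − 1 = 6.470%
Beacon Capital: (1 + 0.0735/52)^52 − 1 = 7.621%
Pioneer Bank: (1 + 0.0602/2)^2 − 1 = 6.111%
The highest effective annual rate is Beacon Capital at 7.621%.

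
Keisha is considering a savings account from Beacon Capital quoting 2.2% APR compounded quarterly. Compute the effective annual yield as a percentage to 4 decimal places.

2.2182%

EAR = (1 + 0.022/4)^4 − 1.
= 1.022182 − 1 = 2.2182%.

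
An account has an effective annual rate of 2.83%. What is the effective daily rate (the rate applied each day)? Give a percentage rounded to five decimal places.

0.00765%

The per-day rate i satisfies (1 + i)^365 = 1 + 0.0283.
i = 1.0283^(1/365) − 1 = 0.0000765 = 0.00765%.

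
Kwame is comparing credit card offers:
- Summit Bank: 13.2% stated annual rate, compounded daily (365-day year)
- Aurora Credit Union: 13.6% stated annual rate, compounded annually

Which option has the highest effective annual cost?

Summit Bank

Summit Bank: (1 + 0.132/365)^365 − 1 = 14.108%
Aurora Credit Union: compounded annually, EAR = 13.600%
The highest effective annual rate is Summit Bank at 14.108%.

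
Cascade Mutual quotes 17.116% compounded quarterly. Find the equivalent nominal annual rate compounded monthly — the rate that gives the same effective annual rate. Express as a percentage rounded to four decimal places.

EAR = (1 + 0.17116/4)^4 − 1 = 0.182463.
Solve (1 + r/12)^12 = 1.182463: r/12 = 1.182463^(1/12) − 1 = 0.014065, so r = 0.168775 = 16.8775%.

16.8775%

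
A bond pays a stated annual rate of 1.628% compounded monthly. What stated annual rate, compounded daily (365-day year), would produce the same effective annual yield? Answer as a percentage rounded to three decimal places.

1.627%

EAR = (1 + 0.01628/12)^12 − 1 = 0.016402.
Solve (1 + r/365)^365 = 1.016402: r/365 = 1.016402^(1/365) − 1 = 0.000045, so r = 0.016269 = 1.627%.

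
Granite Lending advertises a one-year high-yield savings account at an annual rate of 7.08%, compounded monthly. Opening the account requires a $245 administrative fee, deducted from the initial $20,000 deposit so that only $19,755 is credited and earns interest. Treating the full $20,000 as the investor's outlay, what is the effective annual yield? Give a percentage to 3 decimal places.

Value after one year: 19,755 × (1 + 0.0708/12)^12 = 19,755 × 1.073143 = $21,199.94.
Effective yield on the $20,000 outlay: 21,199.94 / 20,000 − 1 = 0.059997 = 6.000%.

6.000%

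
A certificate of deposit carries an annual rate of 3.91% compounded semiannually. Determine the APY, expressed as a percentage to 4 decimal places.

EAR = (1 + 0.0391/2)^2 − 1.
= 1.039482 − 1 = 3.9482%.

3.9482%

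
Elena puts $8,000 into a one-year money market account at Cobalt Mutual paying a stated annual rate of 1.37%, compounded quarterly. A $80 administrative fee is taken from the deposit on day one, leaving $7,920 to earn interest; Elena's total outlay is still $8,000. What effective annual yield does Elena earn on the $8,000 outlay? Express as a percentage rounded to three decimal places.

0.363%

Value after one year: 7,920 × (1 + 0.0137/4)^4 = 7,920 × 1.013771 = $8,029.06.
Effective yield on the $8,000 outlay: 8,029.06 / 8,000 − 1 = 0.003633 = 0.363%.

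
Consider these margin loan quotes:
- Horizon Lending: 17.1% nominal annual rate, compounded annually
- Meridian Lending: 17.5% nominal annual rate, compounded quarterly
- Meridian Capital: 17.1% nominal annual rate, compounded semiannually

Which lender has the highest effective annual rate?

Horizon Lending: compounded annually, EAR = 17.100%
Meridian Lending: (1 + 0.175/4)^4 − 1 = 18.682%
Meridian Capital: (1 + 0.171/2)^2 − 1 = 17.831%
The highest effective annual rate is Meridian Lending at 18.682%.

Meridian Lending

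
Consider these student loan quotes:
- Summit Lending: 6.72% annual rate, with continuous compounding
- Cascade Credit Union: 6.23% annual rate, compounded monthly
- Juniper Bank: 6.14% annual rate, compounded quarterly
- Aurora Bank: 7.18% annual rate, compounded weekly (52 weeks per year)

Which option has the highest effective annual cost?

Aurora Bank

Summit Lending: e^0.0672 − 1 = 6.951%
Cascade Credit Union: (1 + 0.0623/12)^12 − 1 = 6.411%
Juniper Bank: (1 + 0.0614/4)^4 − 1 = 6.283%
Aurora Bank: (1 + 0.0718/52)^52 − 1 = 7.439%
The highest effective annual rate is Aurora Bank at 7.439%.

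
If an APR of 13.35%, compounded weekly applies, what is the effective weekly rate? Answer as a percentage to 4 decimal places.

0.2567%

With a nominal annual rate compounded weekly, the periodic rate is the nominal rate divided by 52.
i = 0.1335 / 52 = 0.0025673 = 0.2567%.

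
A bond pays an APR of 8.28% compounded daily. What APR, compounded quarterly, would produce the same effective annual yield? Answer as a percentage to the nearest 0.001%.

8.365%

EAR = (1 + 0.0828/365)^365 − 1 = 0.086314.
Solve (1 + r/4)^4 = 1.086314: r/4 = 1.086314^(1/4) − 1 = 0.020913, so r = 0.083653 = 8.365%.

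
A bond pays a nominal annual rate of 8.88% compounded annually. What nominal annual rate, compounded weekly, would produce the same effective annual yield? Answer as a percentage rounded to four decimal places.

Compounded annually, EAR = nominal = 0.088800.
Solve (1 + r/52)^52 = 1.088800: r/52 = 1.088800^(1/52) − 1 = 0.001637, so r = 0.085146 = 8.5146%.

8.5146%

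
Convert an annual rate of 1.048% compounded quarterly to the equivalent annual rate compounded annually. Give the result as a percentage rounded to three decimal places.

1.052%

EAR = (1 + 0.01048/4)^4 − 1 = 0.010521.
Compounded annually, the equivalent nominal rate is the EAR itself: 1.052%.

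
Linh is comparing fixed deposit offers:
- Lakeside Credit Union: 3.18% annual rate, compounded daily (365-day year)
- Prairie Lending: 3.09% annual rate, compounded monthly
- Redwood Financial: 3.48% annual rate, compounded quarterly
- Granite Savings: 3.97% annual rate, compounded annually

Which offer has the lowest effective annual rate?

Prairie Lending

Lakeside Credit Union: (1 + 0.0318/365)^365 − 1 = 3.231%
Prairie Lending: (1 + 0.0309/12)^12 − 1 = 3.134%
Redwood Financial: (1 + 0.0348/4)^4 − 1 = 3.526%
Granite Savings: compounded annually, EAR = 3.970%
The lowest effective annual rate is Prairie Lending at 3.134%.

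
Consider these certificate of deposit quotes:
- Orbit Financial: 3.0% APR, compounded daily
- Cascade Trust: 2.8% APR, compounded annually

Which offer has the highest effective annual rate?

Orbit Financial: (1 + 0.030/365)^365 − 1 = 3.045%
Cascade Trust: compounded annually, EAR = 2.800%
The highest effective annual rate is Orbit Financial at 3.045%.

Orbit Financial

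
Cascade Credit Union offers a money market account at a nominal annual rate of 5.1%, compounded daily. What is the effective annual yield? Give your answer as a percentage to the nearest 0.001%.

5.232%

EAR = (1 + 0.051/365)^365 − 1.
= 1.052319 − 1 = 5.232%.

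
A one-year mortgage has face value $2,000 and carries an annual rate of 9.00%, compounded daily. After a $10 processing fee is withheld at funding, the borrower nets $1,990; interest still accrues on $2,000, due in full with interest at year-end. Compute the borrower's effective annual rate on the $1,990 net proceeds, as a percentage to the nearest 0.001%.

9.966%

Amount owed after one year: 2,000 × (1 + 0.0900/365)^365 = 2,000 × 1.094162 = $2,188.32.
Effective rate on net proceeds: 2,188.32 / 1,990 − 1 = 0.099660 = 9.966%.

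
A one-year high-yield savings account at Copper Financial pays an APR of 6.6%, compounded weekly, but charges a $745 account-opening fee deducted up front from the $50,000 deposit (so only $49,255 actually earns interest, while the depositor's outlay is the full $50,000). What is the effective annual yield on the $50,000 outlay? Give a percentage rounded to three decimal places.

5.227%

Value after one year: 49,255 × (1 + 0.066/52)^52 = 49,255 × 1.068182 = $52,613.31.
Effective yield on the $50,000 outlay: 52,613.31 / 50,000 − 1 = 0.052266 = 5.227%.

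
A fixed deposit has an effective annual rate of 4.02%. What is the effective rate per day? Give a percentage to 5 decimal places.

The per-day rate i satisfies (1 + i)^365 = 1 + 0.0402.
i = 1.0402^(1/365) − 1 = 0.0001080 = 0.01080%.

0.01080%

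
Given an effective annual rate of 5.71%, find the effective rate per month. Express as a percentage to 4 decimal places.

0.4638%

The per-month rate i satisfies (1 + i)^12 = 1 + 0.0571.
i = 1.0571^(1/12) − 1 = 0.0046382 = 0.4638%.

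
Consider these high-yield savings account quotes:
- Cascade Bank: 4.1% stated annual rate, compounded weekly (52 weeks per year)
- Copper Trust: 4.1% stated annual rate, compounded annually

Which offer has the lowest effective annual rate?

Cascade Bank: (1 + 0.041/52)^52 − 1 = 4.184%
Copper Trust: compounded annually, EAR = 4.100%
The lowest effective annual rate is Copper Trust at 4.100%.

Copper Trust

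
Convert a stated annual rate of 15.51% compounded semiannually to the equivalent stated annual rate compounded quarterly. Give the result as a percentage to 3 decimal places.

15.220%

EAR = (1 + 0.1551/2)^2 − 1 = 0.161114.
Solve (1 + r/4)^4 = 1.161114: r/4 = 1.161114^(1/4) − 1 = 0.038051, so r = 0.152204 = 15.220%.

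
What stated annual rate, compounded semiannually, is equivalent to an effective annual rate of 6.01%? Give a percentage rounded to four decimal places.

(1 + r/2)^2 − 1 = 0.0601, so 1 + r/2 = 1.0601^(1/2).
r/2 = 0.029612, so r = 0.059223 = 5.9223%.

5.9223%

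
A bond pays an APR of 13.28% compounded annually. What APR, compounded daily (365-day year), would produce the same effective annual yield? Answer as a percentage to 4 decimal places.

12.4714%

Compounded annually, EAR = nominal = 0.132800.
Solve (1 + r/365)^365 = 1.132800: r/365 = 1.132800^(1/365) − 1 = 0.000342, so r = 0.124714 = 12.4714%.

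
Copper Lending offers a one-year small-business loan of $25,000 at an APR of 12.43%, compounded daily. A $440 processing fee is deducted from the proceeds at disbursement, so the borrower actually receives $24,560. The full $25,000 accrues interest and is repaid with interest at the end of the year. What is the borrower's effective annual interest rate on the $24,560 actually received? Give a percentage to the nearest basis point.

Amount owed after one year: 25,000 × (1 + 0.1243/365)^365 = 25,000 × 1.132332 = $28,308.29.
Effective rate on net proceeds: 28,308.29 / 24,560 − 1 = 0.152618 = 15.26%.

15.26%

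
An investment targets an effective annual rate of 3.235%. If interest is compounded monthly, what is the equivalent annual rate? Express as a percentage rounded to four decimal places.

3.1880%

(1 + r/12)^12 − 1 = 0.03235, so 1 + r/12 = 1.03235^(1/12).
r/12 = 0.002657, so r = 0.031880 = 3.1880%.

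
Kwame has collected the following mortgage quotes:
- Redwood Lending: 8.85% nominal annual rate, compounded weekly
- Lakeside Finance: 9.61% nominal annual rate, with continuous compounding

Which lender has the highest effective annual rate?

Redwood Lending: (1 + 0.0885/52)^52 − 1 = 9.245%
Lakeside Finance: e^0.0961 − 1 = 10.087%
The highest effective annual rate is Lakeside Finance at 10.087%.

Lakeside Finance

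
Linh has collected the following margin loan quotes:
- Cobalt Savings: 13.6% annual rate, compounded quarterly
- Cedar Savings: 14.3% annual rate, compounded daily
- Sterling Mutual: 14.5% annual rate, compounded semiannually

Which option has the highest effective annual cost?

Cobalt Savings: (1 + 0.136/4)^4 − 1 = 14.309%
Cedar Savings: (1 + 0.143/365)^365 − 1 = 15.370%
Sterling Mutual: (1 + 0.145/2)^2 − 1 = 15.026%
The highest effective annual rate is Cedar Savings at 15.370%.

Cedar Savings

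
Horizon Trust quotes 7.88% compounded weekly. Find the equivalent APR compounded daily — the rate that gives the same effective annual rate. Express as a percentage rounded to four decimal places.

7.8749%

EAR = (1 + 0.0788/52)^52 − 1 = 0.081923.
Solve (1 + r/365)^365 = 1.081923: r/365 = 1.081923^(1/365) − 1 = 0.000216, so r = 0.078749 = 7.8749%.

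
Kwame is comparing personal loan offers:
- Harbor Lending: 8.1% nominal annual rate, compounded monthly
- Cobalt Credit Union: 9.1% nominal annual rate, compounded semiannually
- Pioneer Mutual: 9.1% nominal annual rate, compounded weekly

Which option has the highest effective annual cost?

Harbor Lending: (1 + 0.081/12)^12 − 1 = 8.408%
Cobalt Credit Union: (1 + 0.091/2)^2 − 1 = 9.307%
Pioneer Mutual: (1 + 0.091/52)^52 − 1 = 9.518%
The highest effective annual rate is Pioneer Mutual at 9.518%.

Pioneer Mutual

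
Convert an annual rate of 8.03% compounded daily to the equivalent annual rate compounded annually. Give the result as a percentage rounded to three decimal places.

8.360%

EAR = (1 + 0.0803/365)^365 − 1 = 0.083603.
Compounded annually, the equivalent nominal rate is the EAR itself: 8.360%.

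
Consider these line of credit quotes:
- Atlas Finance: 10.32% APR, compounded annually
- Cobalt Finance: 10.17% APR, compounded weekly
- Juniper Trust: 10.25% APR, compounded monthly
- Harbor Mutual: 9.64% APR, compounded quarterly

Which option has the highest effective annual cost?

Juniper Trust

Atlas Finance: compounded annually, EAR = 10.320%
Cobalt Finance: (1 + 0.1017/52)^52 − 1 = 10.694%
Juniper Trust: (1 + 0.1025/12)^12 − 1 = 10.746%
Harbor Mutual: (1 + 0.0964/4)^4 − 1 = 9.994%
The highest effective annual rate is Juniper Trust at 10.746%.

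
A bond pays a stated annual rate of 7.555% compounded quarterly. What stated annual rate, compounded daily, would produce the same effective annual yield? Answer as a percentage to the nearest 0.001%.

7.485%

EAR = (1 + 0.07555/4)^4 − 1 = 0.077718.
Solve (1 + r/365)^365 = 1.077718: r/365 = 1.077718^(1/365) − 1 = 0.000205, so r = 0.074853 = 7.485%.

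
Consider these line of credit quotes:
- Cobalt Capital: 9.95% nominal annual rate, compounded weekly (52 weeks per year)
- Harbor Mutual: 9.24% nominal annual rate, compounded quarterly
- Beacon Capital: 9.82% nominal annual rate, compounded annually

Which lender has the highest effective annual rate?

Cobalt Capital: (1 + 0.0995/52)^52 − 1 = 10.451%
Harbor Mutual: (1 + 0.0924/4)^4 − 1 = 9.565%
Beacon Capital: compounded annually, EAR = 9.820%
The highest effective annual rate is Cobalt Capital at 10.451%.

Cobalt Capital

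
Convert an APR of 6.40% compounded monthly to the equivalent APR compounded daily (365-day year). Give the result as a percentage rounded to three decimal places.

6.384%

EAR = (1 + 0.0640/12)^12 − 1 = 0.065911.
Solve (1 + r/365)^365 = 1.065911: r/365 = 1.065911^(1/365) − 1 = 0.000175, so r = 0.063836 = 6.384%.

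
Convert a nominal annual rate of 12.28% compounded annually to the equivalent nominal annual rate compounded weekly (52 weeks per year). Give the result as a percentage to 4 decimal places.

11.5955%

Compounded annually, EAR = nominal = 0.122800.
Solve (1 + r/52)^52 = 1.122800: r/52 = 1.122800^(1/52) − 1 = 0.002230, so r = 0.115955 = 11.5955%.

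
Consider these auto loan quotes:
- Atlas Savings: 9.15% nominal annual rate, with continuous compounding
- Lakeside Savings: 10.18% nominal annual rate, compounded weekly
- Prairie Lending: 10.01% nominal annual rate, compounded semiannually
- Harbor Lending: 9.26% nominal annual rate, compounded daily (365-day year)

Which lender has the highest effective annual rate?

Lakeside Savings

Atlas Savings: e^0.0915 − 1 = 9.582%
Lakeside Savings: (1 + 0.1018/52)^52 − 1 = 10.705%
Prairie Lending: (1 + 0.1001/2)^2 − 1 = 10.261%
Harbor Lending: (1 + 0.0926/365)^365 − 1 = 9.701%
The highest effective annual rate is Lakeside Savings at 10.705%.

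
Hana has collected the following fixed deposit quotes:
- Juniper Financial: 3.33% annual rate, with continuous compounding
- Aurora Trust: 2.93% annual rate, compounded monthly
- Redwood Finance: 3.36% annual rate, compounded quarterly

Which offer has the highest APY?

Juniper Financial: e^0.0333 − 1 = 3.386%
Aurora Trust: (1 + 0.0293/12)^12 − 1 = 2.970%
Redwood Finance: (1 + 0.0336/4)^4 − 1 = 3.403%
The highest effective annual rate is Redwood Finance at 3.403%.

Redwood Finance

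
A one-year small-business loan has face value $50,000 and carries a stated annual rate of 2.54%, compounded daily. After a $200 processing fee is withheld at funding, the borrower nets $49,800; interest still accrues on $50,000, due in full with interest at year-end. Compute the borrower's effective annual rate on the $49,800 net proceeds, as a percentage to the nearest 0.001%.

2.984%

Amount owed after one year: 50,000 × (1 + 0.0254/365)^365 = 50,000 × 1.025724 = $51,286.22.
Effective rate on net proceeds: 51,286.22 / 49,800 − 1 = 0.029844 = 2.984%.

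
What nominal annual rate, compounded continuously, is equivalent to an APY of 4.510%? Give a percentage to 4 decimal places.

Continuous: nominal r satisfies e^r − 1 = 0.04510.
r = ln(1 + 0.04510) = ln(1.04510) = 0.044113 = 4.4113%.

4.4113%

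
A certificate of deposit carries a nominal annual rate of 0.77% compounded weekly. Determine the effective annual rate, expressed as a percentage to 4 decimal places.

EAR = (1 + 0.0077/52)^52 − 1.
= (1 + 0.000148)^52 − 1 = 1.007729 − 1 = 0.7729%.

0.7729%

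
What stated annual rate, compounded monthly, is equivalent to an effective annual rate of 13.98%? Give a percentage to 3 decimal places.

13.157%

(1 + r/12)^12 − 1 = 0.1398, so 1 + r/12 = 1.1398^(1/12).
r/12 = 0.010964, so r = 0.131569 = 13.157%.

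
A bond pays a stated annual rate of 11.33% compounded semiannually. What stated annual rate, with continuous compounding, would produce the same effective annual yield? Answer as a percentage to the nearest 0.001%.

11.021%

EAR = (1 + 0.1133/2)^2 − 1 = 0.116509.
Equivalent continuous rate: r = ln(1 + 0.116509) = 0.110207 = 11.021%.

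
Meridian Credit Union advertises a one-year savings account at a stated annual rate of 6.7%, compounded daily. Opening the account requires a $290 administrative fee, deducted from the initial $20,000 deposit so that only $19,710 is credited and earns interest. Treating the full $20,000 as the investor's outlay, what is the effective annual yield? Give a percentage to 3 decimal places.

Value after one year: 19,710 × (1 + 0.067/365)^365 = 19,710 × 1.069289 = $21,075.68.
Effective yield on the $20,000 outlay: 21,075.68 / 20,000 − 1 = 0.053784 = 5.378%.

5.378%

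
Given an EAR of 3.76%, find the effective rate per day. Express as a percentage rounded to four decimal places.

0.0101%

The per-day rate i satisfies (1 + i)^365 = 1 + 0.0376.
i = 1.0376^(1/365) − 1 = 0.0001011 = 0.0101%.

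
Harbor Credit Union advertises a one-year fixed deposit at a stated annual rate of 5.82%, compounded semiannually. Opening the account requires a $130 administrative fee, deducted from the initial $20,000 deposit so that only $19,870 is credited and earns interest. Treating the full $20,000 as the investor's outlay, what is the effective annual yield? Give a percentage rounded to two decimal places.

5.22%

Value after one year: 19,870 × (1 + 0.0582/2)^2 = 19,870 × 1.059047 = $21,043.26.
Effective yield on the $20,000 outlay: 21,043.26 / 20,000 − 1 = 0.052163 = 5.22%.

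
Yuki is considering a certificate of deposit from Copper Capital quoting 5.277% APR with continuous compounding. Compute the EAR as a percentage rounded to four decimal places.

5.4187%

With continuous compounding, EAR = e^0.05277 − 1.
e^0.05277 = 1.054187, so EAR = 0.054187 = 5.4187%.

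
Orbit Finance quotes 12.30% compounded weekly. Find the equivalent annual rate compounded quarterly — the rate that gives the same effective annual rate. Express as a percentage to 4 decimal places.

EAR = (1 + 0.1230/52)^52 − 1 = 0.130720.
Solve (1 + r/4)^4 = 1.130720: r/4 = 1.130720^(1/4) − 1 = 0.031190, so r = 0.124761 = 12.4761%.

12.4761%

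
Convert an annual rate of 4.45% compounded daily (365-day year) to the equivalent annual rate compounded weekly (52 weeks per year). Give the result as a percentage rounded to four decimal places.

4.4516%

EAR = (1 + 0.0445/365)^365 − 1 = 0.045502.
Solve (1 + r/52)^52 = 1.045502: r/52 = 1.045502^(1/52) − 1 = 0.000856, so r = 0.044516 = 4.4516%.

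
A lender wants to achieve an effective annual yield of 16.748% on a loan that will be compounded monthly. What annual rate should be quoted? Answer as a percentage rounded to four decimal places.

(1 + r/12)^12 − 1 = 0.16748, so 1 + r/12 = 1.16748^(1/12).
r/12 = 0.012988, so r = 0.155851 = 15.5851%.

15.5851%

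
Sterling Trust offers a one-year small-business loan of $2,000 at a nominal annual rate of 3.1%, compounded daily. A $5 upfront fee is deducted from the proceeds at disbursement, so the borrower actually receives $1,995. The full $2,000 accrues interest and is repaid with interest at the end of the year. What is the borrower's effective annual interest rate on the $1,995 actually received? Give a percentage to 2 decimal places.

Amount owed after one year: 2,000 × (1 + 0.031/365)^365 = 2,000 × 1.031484 = $2,062.97.
Effective rate on net proceeds: 2,062.97 / 1,995 − 1 = 0.034069 = 3.41%.

3.41%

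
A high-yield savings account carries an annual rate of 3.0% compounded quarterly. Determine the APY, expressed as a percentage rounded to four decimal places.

3.0339%

EAR = (1 + 0.030/4)^4 − 1.
= 1.030339 − 1 = 3.0339%.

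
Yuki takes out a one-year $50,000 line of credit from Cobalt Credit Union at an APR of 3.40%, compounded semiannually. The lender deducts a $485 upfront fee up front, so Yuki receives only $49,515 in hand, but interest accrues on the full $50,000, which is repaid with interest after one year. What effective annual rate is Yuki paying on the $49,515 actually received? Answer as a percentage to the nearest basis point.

Amount owed after one year: 50,000 × (1 + 0.0340/2)^2 = 50,000 × 1.034289 = $51,714.45.
Effective rate on net proceeds: 51,714.45 / 49,515 − 1 = 0.044420 = 4.44%.

4.44%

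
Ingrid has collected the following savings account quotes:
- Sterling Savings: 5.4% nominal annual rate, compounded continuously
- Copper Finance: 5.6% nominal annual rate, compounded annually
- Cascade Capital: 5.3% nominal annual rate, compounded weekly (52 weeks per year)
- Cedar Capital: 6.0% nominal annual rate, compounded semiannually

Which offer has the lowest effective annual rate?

Cascade Capital

Sterling Savings: e^0.054 − 1 = 5.548%
Copper Finance: compounded annually, EAR = 5.600%
Cascade Capital: (1 + 0.053/52)^52 − 1 = 5.440%
Cedar Capital: (1 + 0.060/2)^2 − 1 = 6.090%
The lowest effective annual rate is Cascade Capital at 5.440%.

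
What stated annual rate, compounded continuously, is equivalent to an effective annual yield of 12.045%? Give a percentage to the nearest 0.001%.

11.373%

Continuous: nominal r satisfies e^r − 1 = 0.12045.
r = ln(1 + 0.12045) = ln(1.12045) = 0.113730 = 11.373%.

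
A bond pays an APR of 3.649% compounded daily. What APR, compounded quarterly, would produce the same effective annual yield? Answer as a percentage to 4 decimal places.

EAR = (1 + 0.03649/365)^365 − 1 = 0.037162.
Solve (1 + r/4)^4 = 1.037162: r/4 = 1.037162^(1/4) − 1 = 0.009164, so r = 0.036655 = 3.6655%.

3.6655%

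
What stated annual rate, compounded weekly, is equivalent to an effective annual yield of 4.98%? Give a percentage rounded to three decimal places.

(1 + r/52)^52 − 1 = 0.0498, so 1 + r/52 = 1.0498^(1/52).
r/52 = 0.000935, so r = 0.048622 = 4.862%.

4.862%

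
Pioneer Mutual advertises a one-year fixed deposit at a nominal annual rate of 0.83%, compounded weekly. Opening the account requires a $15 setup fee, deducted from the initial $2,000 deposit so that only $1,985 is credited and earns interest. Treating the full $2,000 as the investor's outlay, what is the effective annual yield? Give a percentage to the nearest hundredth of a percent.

0.08%

Value after one year: 1,985 × (1 + 0.0083/52)^52 = 1,985 × 1.008334 = $2,001.54.
Effective yield on the $2,000 outlay: 2,001.54 / 2,000 − 1 = 0.000771 = 0.08%.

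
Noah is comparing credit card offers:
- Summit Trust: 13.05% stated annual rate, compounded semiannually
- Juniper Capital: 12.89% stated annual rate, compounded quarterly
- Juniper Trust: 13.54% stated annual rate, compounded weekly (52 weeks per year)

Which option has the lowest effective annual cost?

Summit Trust

Summit Trust: (1 + 0.1305/2)^2 − 1 = 13.476%
Juniper Capital: (1 + 0.1289/4)^4 − 1 = 13.527%
Juniper Trust: (1 + 0.1354/52)^52 − 1 = 14.479%
The lowest effective annual rate is Summit Trust at 13.476%.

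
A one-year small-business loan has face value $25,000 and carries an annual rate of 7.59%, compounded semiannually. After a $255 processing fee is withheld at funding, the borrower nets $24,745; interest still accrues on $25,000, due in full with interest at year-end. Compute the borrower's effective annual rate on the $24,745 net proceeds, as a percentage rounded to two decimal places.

Amount owed after one year: 25,000 × (1 + 0.0759/2)^2 = 25,000 × 1.077340 = $26,933.51.
Effective rate on net proceeds: 26,933.51 / 24,745 − 1 = 0.088442 = 8.84%.

8.84%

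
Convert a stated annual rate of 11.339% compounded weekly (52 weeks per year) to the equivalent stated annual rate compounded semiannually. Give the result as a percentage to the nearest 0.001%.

EAR = (1 + 0.11339/52)^52 − 1 = 0.119930.
Solve (1 + r/2)^2 = 1.119930: r/2 = 1.119930^(1/2) − 1 = 0.058268, so r = 0.116535 = 11.654%.

11.654%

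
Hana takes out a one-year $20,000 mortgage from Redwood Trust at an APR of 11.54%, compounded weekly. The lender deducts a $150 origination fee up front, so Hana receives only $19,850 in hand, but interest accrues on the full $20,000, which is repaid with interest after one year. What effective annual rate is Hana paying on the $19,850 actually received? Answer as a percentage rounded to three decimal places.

Amount owed after one year: 20,000 × (1 + 0.1154/52)^52 = 20,000 × 1.122179 = $22,443.58.
Effective rate on net proceeds: 22,443.58 / 19,850 − 1 = 0.130659 = 13.066%.

13.066%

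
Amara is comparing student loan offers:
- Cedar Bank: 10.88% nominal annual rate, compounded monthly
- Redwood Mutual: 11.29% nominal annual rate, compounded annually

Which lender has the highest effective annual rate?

Cedar Bank

Cedar Bank: (1 + 0.1088/12)^12 − 1 = 11.439%
Redwood Mutual: compounded annually, EAR = 11.290%
The highest effective annual rate is Cedar Bank at 11.439%.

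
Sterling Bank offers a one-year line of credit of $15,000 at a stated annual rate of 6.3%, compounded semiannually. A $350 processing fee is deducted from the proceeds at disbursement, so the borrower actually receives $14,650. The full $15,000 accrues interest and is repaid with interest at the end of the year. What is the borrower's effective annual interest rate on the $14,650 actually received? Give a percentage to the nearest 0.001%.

Amount owed after one year: 15,000 × (1 + 0.063/2)^2 = 15,000 × 1.063992 = $15,959.88.
Effective rate on net proceeds: 15,959.88 / 14,650 − 1 = 0.089412 = 8.941%.

8.941%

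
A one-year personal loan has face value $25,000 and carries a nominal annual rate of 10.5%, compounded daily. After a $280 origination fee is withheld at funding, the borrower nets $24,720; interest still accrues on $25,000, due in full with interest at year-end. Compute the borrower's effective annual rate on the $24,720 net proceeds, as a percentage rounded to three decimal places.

Amount owed after one year: 25,000 × (1 + 0.105/365)^365 = 25,000 × 1.110694 = $27,767.35.
Effective rate on net proceeds: 27,767.35 / 24,720 − 1 = 0.123275 = 12.327%.

12.327%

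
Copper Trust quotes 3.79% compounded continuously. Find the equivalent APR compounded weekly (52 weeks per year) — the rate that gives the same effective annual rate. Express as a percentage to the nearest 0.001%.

3.791%

EAR under continuous compounding: e^0.0379 − 1 = 0.038627.
Solve (1 + r/52)^52 = 1.038627: r/52 = 1.038627^(1/52) − 1 = 0.000729, so r = 0.037914 = 3.791%.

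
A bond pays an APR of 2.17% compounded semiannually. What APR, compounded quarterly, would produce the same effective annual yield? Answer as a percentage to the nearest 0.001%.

EAR = (1 + 0.0217/2)^2 − 1 = 0.021818.
Solve (1 + r/4)^4 = 1.021818: r/4 = 1.021818^(1/4) − 1 = 0.005410, so r = 0.021641 = 2.164%.

2.164%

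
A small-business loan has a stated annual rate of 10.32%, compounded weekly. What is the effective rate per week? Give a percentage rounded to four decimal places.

With a nominal annual rate compounded weekly, the periodic rate is the nominal rate divided by 52.
i = 0.1032 / 52 = 0.0019846 = 0.1985%.

0.1985%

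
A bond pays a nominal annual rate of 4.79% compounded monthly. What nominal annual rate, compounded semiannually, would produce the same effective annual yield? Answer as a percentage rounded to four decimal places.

EAR = (1 + 0.0479/12)^12 − 1 = 0.048966.
Solve (1 + r/2)^2 = 1.048966: r/2 = 1.048966^(1/2) − 1 = 0.024190, so r = 0.048381 = 4.8381%.

4.8381%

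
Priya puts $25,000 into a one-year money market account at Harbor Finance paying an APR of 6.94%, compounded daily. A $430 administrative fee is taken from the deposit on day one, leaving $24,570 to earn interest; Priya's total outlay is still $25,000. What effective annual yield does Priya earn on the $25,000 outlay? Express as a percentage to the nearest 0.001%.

5.342%

Value after one year: 24,570 × (1 + 0.0694/365)^365 = 24,570 × 1.071858 = $26,335.55.
Effective yield on the $25,000 outlay: 26,335.55 / 25,000 − 1 = 0.053422 = 5.342%.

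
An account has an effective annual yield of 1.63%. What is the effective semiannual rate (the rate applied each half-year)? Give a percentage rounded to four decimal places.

The per-half-year rate i satisfies (1 + i)^2 = 1 + 0.0163.
i = 1.0163^(1/2) − 1 = 0.0081171 = 0.8117%.

0.8117%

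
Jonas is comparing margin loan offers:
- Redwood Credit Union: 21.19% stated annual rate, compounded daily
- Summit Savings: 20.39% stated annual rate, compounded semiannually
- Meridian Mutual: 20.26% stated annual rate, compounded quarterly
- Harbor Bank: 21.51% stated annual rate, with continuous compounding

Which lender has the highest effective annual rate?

Redwood Credit Union: (1 + 0.2119/365)^365 − 1 = 23.595%
Summit Savings: (1 + 0.2039/2)^2 − 1 = 21.429%
Meridian Mutual: (1 + 0.2026/4)^4 − 1 = 21.852%
Harbor Bank: e^0.2151 − 1 = 23.999%
The highest effective annual rate is Harbor Bank at 23.999%.

Harbor Bank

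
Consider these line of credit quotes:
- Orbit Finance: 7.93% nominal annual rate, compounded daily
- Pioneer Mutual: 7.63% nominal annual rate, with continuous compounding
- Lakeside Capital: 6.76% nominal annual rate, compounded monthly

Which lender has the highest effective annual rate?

Orbit Finance: (1 + 0.0793/365)^365 − 1 = 8.252%
Pioneer Mutual: e^0.0763 − 1 = 7.929%
Lakeside Capital: (1 + 0.0676/12)^12 − 1 = 6.973%
The highest effective annual rate is Orbit Finance at 8.252%.

Orbit Finance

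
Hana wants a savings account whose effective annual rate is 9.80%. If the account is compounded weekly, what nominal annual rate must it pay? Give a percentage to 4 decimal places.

9.3574%

(1 + r/52)^52 − 1 = 0.0980, so 1 + r/52 = 1.0980^(1/52).
r/52 = 0.001800, so r = 0.093574 = 9.3574%.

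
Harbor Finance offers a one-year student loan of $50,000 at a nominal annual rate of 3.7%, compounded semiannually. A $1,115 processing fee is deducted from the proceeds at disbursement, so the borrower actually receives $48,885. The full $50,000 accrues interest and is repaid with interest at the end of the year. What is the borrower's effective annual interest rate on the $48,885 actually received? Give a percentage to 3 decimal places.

6.100%

Amount owed after one year: 50,000 × (1 + 0.037/2)^2 = 50,000 × 1.037342 = $51,867.11.
Effective rate on net proceeds: 51,867.11 / 48,885 − 1 = 0.061003 = 6.100%.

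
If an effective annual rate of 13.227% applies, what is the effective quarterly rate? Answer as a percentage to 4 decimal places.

The per-quarter rate i satisfies (1 + i)^4 = 1 + 0.13227.
i = 1.13227^(1/4) − 1 = 0.0315434 = 3.1543%.

3.1543%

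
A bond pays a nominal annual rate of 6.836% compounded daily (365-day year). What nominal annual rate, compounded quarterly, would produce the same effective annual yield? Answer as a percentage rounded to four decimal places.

6.8941%

EAR = (1 + 0.06836/365)^365 − 1 = 0.070744.
Solve (1 + r/4)^4 = 1.070744: r/4 = 1.070744^(1/4) − 1 = 0.017235, so r = 0.068941 = 6.8941%.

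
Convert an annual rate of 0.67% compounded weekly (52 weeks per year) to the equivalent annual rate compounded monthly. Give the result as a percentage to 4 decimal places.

EAR = (1 + 0.0067/52)^52 − 1 = 0.006722.
Solve (1 + r/12)^12 = 1.006722: r/12 = 1.006722^(1/12) − 1 = 0.000558, so r = 0.006701 = 0.6701%.

0.6701%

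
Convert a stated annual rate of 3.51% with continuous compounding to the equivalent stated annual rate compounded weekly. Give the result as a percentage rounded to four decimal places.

3.5112%

EAR under continuous compounding: e^0.0351 − 1 = 0.035723.
Solve (1 + r/52)^52 = 1.035723: r/52 = 1.035723^(1/52) − 1 = 0.000675, so r = 0.035112 = 3.5112%.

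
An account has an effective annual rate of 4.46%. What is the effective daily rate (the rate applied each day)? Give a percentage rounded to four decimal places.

The per-day rate i satisfies (1 + i)^365 = 1 + 0.0446.
i = 1.0446^(1/365) − 1 = 0.0001196 = 0.0120%.

0.0120%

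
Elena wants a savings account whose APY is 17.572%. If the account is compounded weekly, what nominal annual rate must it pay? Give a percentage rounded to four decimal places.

(1 + r/52)^52 − 1 = 0.17572, so 1 + r/52 = 1.17572^(1/52).
r/52 = 0.003118, so r = 0.162133 = 16.2133%.

16.2133%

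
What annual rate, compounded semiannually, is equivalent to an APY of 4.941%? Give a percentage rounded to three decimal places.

(1 + r/2)^2 − 1 = 0.04941, so 1 + r/2 = 1.04941^(1/2).
r/2 = 0.024407, so r = 0.048814 = 4.881%.

4.881%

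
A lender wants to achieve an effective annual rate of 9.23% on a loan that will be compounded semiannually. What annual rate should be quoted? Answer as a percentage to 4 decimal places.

(1 + r/2)^2 − 1 = 0.0923, so 1 + r/2 = 1.0923^(1/2).
r/2 = 0.045132, so r = 0.090263 = 9.0263%.

9.0263%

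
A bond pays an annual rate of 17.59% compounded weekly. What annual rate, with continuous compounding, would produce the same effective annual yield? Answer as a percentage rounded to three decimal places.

17.560%

EAR = (1 + 0.1759/52)^52 − 1 = 0.191965.
Equivalent continuous rate: r = ln(1 + 0.191965) = 0.175603 = 17.560%.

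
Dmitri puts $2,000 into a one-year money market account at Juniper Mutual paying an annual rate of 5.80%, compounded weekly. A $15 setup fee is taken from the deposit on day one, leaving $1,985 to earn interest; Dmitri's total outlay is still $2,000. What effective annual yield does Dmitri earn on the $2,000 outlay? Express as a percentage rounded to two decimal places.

5.17%

Value after one year: 1,985 × (1 + 0.0580/52)^52 = 1,985 × 1.059681 = $2,103.47.
Effective yield on the $2,000 outlay: 2,103.47 / 2,000 − 1 = 0.051733 = 5.17%.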